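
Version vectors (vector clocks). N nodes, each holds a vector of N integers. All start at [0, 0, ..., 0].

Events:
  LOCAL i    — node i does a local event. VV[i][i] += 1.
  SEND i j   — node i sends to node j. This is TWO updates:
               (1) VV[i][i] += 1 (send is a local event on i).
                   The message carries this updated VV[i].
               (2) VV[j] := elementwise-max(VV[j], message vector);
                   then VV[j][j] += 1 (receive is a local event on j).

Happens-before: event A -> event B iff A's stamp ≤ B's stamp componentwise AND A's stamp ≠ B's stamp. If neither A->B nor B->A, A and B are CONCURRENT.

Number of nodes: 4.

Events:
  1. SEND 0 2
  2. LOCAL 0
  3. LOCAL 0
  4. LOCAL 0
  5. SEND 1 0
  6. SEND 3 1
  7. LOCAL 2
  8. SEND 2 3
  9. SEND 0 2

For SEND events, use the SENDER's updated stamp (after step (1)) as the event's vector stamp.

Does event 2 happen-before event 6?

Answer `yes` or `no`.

Initial: VV[0]=[0, 0, 0, 0]
Initial: VV[1]=[0, 0, 0, 0]
Initial: VV[2]=[0, 0, 0, 0]
Initial: VV[3]=[0, 0, 0, 0]
Event 1: SEND 0->2: VV[0][0]++ -> VV[0]=[1, 0, 0, 0], msg_vec=[1, 0, 0, 0]; VV[2]=max(VV[2],msg_vec) then VV[2][2]++ -> VV[2]=[1, 0, 1, 0]
Event 2: LOCAL 0: VV[0][0]++ -> VV[0]=[2, 0, 0, 0]
Event 3: LOCAL 0: VV[0][0]++ -> VV[0]=[3, 0, 0, 0]
Event 4: LOCAL 0: VV[0][0]++ -> VV[0]=[4, 0, 0, 0]
Event 5: SEND 1->0: VV[1][1]++ -> VV[1]=[0, 1, 0, 0], msg_vec=[0, 1, 0, 0]; VV[0]=max(VV[0],msg_vec) then VV[0][0]++ -> VV[0]=[5, 1, 0, 0]
Event 6: SEND 3->1: VV[3][3]++ -> VV[3]=[0, 0, 0, 1], msg_vec=[0, 0, 0, 1]; VV[1]=max(VV[1],msg_vec) then VV[1][1]++ -> VV[1]=[0, 2, 0, 1]
Event 7: LOCAL 2: VV[2][2]++ -> VV[2]=[1, 0, 2, 0]
Event 8: SEND 2->3: VV[2][2]++ -> VV[2]=[1, 0, 3, 0], msg_vec=[1, 0, 3, 0]; VV[3]=max(VV[3],msg_vec) then VV[3][3]++ -> VV[3]=[1, 0, 3, 2]
Event 9: SEND 0->2: VV[0][0]++ -> VV[0]=[6, 1, 0, 0], msg_vec=[6, 1, 0, 0]; VV[2]=max(VV[2],msg_vec) then VV[2][2]++ -> VV[2]=[6, 1, 4, 0]
Event 2 stamp: [2, 0, 0, 0]
Event 6 stamp: [0, 0, 0, 1]
[2, 0, 0, 0] <= [0, 0, 0, 1]? False. Equal? False. Happens-before: False

Answer: no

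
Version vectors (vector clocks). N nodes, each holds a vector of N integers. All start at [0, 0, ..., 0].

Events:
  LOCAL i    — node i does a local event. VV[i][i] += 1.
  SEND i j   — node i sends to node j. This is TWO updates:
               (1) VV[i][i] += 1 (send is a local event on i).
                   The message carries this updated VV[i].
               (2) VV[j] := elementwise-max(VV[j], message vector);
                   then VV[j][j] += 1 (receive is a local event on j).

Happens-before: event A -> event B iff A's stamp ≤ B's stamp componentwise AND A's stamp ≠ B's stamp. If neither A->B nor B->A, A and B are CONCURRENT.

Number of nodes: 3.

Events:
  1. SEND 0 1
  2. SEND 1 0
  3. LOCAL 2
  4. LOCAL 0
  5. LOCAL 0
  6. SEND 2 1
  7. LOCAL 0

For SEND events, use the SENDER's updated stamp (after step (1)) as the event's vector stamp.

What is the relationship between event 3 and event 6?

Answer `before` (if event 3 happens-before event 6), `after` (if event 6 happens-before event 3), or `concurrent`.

Answer: before

Derivation:
Initial: VV[0]=[0, 0, 0]
Initial: VV[1]=[0, 0, 0]
Initial: VV[2]=[0, 0, 0]
Event 1: SEND 0->1: VV[0][0]++ -> VV[0]=[1, 0, 0], msg_vec=[1, 0, 0]; VV[1]=max(VV[1],msg_vec) then VV[1][1]++ -> VV[1]=[1, 1, 0]
Event 2: SEND 1->0: VV[1][1]++ -> VV[1]=[1, 2, 0], msg_vec=[1, 2, 0]; VV[0]=max(VV[0],msg_vec) then VV[0][0]++ -> VV[0]=[2, 2, 0]
Event 3: LOCAL 2: VV[2][2]++ -> VV[2]=[0, 0, 1]
Event 4: LOCAL 0: VV[0][0]++ -> VV[0]=[3, 2, 0]
Event 5: LOCAL 0: VV[0][0]++ -> VV[0]=[4, 2, 0]
Event 6: SEND 2->1: VV[2][2]++ -> VV[2]=[0, 0, 2], msg_vec=[0, 0, 2]; VV[1]=max(VV[1],msg_vec) then VV[1][1]++ -> VV[1]=[1, 3, 2]
Event 7: LOCAL 0: VV[0][0]++ -> VV[0]=[5, 2, 0]
Event 3 stamp: [0, 0, 1]
Event 6 stamp: [0, 0, 2]
[0, 0, 1] <= [0, 0, 2]? True
[0, 0, 2] <= [0, 0, 1]? False
Relation: before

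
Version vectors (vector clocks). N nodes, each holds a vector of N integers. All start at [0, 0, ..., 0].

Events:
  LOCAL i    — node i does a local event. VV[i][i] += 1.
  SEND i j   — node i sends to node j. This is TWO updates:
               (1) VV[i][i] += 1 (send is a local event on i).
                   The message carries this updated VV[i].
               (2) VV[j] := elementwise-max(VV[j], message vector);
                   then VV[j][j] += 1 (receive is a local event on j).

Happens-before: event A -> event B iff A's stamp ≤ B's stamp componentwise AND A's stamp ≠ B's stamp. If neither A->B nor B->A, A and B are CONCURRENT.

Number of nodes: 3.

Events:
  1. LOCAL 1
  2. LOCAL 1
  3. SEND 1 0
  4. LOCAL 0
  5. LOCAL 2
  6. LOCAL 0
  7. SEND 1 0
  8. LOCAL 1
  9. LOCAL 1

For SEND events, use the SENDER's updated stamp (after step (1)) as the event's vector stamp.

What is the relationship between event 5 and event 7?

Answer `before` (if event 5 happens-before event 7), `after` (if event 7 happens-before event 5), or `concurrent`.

Answer: concurrent

Derivation:
Initial: VV[0]=[0, 0, 0]
Initial: VV[1]=[0, 0, 0]
Initial: VV[2]=[0, 0, 0]
Event 1: LOCAL 1: VV[1][1]++ -> VV[1]=[0, 1, 0]
Event 2: LOCAL 1: VV[1][1]++ -> VV[1]=[0, 2, 0]
Event 3: SEND 1->0: VV[1][1]++ -> VV[1]=[0, 3, 0], msg_vec=[0, 3, 0]; VV[0]=max(VV[0],msg_vec) then VV[0][0]++ -> VV[0]=[1, 3, 0]
Event 4: LOCAL 0: VV[0][0]++ -> VV[0]=[2, 3, 0]
Event 5: LOCAL 2: VV[2][2]++ -> VV[2]=[0, 0, 1]
Event 6: LOCAL 0: VV[0][0]++ -> VV[0]=[3, 3, 0]
Event 7: SEND 1->0: VV[1][1]++ -> VV[1]=[0, 4, 0], msg_vec=[0, 4, 0]; VV[0]=max(VV[0],msg_vec) then VV[0][0]++ -> VV[0]=[4, 4, 0]
Event 8: LOCAL 1: VV[1][1]++ -> VV[1]=[0, 5, 0]
Event 9: LOCAL 1: VV[1][1]++ -> VV[1]=[0, 6, 0]
Event 5 stamp: [0, 0, 1]
Event 7 stamp: [0, 4, 0]
[0, 0, 1] <= [0, 4, 0]? False
[0, 4, 0] <= [0, 0, 1]? False
Relation: concurrent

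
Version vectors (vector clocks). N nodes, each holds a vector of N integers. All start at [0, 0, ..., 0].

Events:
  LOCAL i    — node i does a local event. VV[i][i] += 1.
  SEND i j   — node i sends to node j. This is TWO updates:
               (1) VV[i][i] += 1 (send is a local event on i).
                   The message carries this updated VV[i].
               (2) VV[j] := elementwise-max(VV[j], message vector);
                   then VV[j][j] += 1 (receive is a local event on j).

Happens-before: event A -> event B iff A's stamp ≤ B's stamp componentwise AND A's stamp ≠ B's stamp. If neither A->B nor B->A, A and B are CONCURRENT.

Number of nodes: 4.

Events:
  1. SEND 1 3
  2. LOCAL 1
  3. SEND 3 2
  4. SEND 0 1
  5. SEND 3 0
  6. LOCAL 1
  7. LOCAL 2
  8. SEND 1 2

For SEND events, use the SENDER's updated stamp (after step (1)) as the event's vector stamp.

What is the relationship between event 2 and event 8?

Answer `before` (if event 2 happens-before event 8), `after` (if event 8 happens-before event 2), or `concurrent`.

Initial: VV[0]=[0, 0, 0, 0]
Initial: VV[1]=[0, 0, 0, 0]
Initial: VV[2]=[0, 0, 0, 0]
Initial: VV[3]=[0, 0, 0, 0]
Event 1: SEND 1->3: VV[1][1]++ -> VV[1]=[0, 1, 0, 0], msg_vec=[0, 1, 0, 0]; VV[3]=max(VV[3],msg_vec) then VV[3][3]++ -> VV[3]=[0, 1, 0, 1]
Event 2: LOCAL 1: VV[1][1]++ -> VV[1]=[0, 2, 0, 0]
Event 3: SEND 3->2: VV[3][3]++ -> VV[3]=[0, 1, 0, 2], msg_vec=[0, 1, 0, 2]; VV[2]=max(VV[2],msg_vec) then VV[2][2]++ -> VV[2]=[0, 1, 1, 2]
Event 4: SEND 0->1: VV[0][0]++ -> VV[0]=[1, 0, 0, 0], msg_vec=[1, 0, 0, 0]; VV[1]=max(VV[1],msg_vec) then VV[1][1]++ -> VV[1]=[1, 3, 0, 0]
Event 5: SEND 3->0: VV[3][3]++ -> VV[3]=[0, 1, 0, 3], msg_vec=[0, 1, 0, 3]; VV[0]=max(VV[0],msg_vec) then VV[0][0]++ -> VV[0]=[2, 1, 0, 3]
Event 6: LOCAL 1: VV[1][1]++ -> VV[1]=[1, 4, 0, 0]
Event 7: LOCAL 2: VV[2][2]++ -> VV[2]=[0, 1, 2, 2]
Event 8: SEND 1->2: VV[1][1]++ -> VV[1]=[1, 5, 0, 0], msg_vec=[1, 5, 0, 0]; VV[2]=max(VV[2],msg_vec) then VV[2][2]++ -> VV[2]=[1, 5, 3, 2]
Event 2 stamp: [0, 2, 0, 0]
Event 8 stamp: [1, 5, 0, 0]
[0, 2, 0, 0] <= [1, 5, 0, 0]? True
[1, 5, 0, 0] <= [0, 2, 0, 0]? False
Relation: before

Answer: before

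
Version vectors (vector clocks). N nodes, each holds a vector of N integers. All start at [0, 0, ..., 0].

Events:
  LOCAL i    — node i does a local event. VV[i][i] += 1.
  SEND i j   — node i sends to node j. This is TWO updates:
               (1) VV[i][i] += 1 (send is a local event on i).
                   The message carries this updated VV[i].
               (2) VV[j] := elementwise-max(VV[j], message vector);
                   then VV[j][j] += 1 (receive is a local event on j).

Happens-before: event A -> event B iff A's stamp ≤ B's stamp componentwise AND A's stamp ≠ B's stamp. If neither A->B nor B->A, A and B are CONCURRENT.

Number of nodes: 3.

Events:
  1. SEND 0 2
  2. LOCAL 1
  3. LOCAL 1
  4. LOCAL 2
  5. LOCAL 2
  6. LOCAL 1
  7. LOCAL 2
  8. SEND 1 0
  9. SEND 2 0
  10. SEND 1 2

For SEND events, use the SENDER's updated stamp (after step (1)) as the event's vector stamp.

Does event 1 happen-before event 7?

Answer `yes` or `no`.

Initial: VV[0]=[0, 0, 0]
Initial: VV[1]=[0, 0, 0]
Initial: VV[2]=[0, 0, 0]
Event 1: SEND 0->2: VV[0][0]++ -> VV[0]=[1, 0, 0], msg_vec=[1, 0, 0]; VV[2]=max(VV[2],msg_vec) then VV[2][2]++ -> VV[2]=[1, 0, 1]
Event 2: LOCAL 1: VV[1][1]++ -> VV[1]=[0, 1, 0]
Event 3: LOCAL 1: VV[1][1]++ -> VV[1]=[0, 2, 0]
Event 4: LOCAL 2: VV[2][2]++ -> VV[2]=[1, 0, 2]
Event 5: LOCAL 2: VV[2][2]++ -> VV[2]=[1, 0, 3]
Event 6: LOCAL 1: VV[1][1]++ -> VV[1]=[0, 3, 0]
Event 7: LOCAL 2: VV[2][2]++ -> VV[2]=[1, 0, 4]
Event 8: SEND 1->0: VV[1][1]++ -> VV[1]=[0, 4, 0], msg_vec=[0, 4, 0]; VV[0]=max(VV[0],msg_vec) then VV[0][0]++ -> VV[0]=[2, 4, 0]
Event 9: SEND 2->0: VV[2][2]++ -> VV[2]=[1, 0, 5], msg_vec=[1, 0, 5]; VV[0]=max(VV[0],msg_vec) then VV[0][0]++ -> VV[0]=[3, 4, 5]
Event 10: SEND 1->2: VV[1][1]++ -> VV[1]=[0, 5, 0], msg_vec=[0, 5, 0]; VV[2]=max(VV[2],msg_vec) then VV[2][2]++ -> VV[2]=[1, 5, 6]
Event 1 stamp: [1, 0, 0]
Event 7 stamp: [1, 0, 4]
[1, 0, 0] <= [1, 0, 4]? True. Equal? False. Happens-before: True

Answer: yes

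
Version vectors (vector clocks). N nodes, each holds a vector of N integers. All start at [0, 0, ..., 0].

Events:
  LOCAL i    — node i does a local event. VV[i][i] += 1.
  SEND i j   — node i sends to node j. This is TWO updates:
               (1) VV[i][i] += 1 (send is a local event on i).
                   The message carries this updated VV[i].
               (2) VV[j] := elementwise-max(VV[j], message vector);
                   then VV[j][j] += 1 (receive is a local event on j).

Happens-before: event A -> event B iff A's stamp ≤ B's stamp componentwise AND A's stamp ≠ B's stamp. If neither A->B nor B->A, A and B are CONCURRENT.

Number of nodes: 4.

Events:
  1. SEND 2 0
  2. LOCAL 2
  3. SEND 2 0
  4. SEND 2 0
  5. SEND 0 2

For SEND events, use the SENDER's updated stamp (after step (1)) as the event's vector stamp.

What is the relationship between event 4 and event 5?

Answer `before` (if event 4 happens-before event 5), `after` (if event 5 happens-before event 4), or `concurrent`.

Answer: before

Derivation:
Initial: VV[0]=[0, 0, 0, 0]
Initial: VV[1]=[0, 0, 0, 0]
Initial: VV[2]=[0, 0, 0, 0]
Initial: VV[3]=[0, 0, 0, 0]
Event 1: SEND 2->0: VV[2][2]++ -> VV[2]=[0, 0, 1, 0], msg_vec=[0, 0, 1, 0]; VV[0]=max(VV[0],msg_vec) then VV[0][0]++ -> VV[0]=[1, 0, 1, 0]
Event 2: LOCAL 2: VV[2][2]++ -> VV[2]=[0, 0, 2, 0]
Event 3: SEND 2->0: VV[2][2]++ -> VV[2]=[0, 0, 3, 0], msg_vec=[0, 0, 3, 0]; VV[0]=max(VV[0],msg_vec) then VV[0][0]++ -> VV[0]=[2, 0, 3, 0]
Event 4: SEND 2->0: VV[2][2]++ -> VV[2]=[0, 0, 4, 0], msg_vec=[0, 0, 4, 0]; VV[0]=max(VV[0],msg_vec) then VV[0][0]++ -> VV[0]=[3, 0, 4, 0]
Event 5: SEND 0->2: VV[0][0]++ -> VV[0]=[4, 0, 4, 0], msg_vec=[4, 0, 4, 0]; VV[2]=max(VV[2],msg_vec) then VV[2][2]++ -> VV[2]=[4, 0, 5, 0]
Event 4 stamp: [0, 0, 4, 0]
Event 5 stamp: [4, 0, 4, 0]
[0, 0, 4, 0] <= [4, 0, 4, 0]? True
[4, 0, 4, 0] <= [0, 0, 4, 0]? False
Relation: before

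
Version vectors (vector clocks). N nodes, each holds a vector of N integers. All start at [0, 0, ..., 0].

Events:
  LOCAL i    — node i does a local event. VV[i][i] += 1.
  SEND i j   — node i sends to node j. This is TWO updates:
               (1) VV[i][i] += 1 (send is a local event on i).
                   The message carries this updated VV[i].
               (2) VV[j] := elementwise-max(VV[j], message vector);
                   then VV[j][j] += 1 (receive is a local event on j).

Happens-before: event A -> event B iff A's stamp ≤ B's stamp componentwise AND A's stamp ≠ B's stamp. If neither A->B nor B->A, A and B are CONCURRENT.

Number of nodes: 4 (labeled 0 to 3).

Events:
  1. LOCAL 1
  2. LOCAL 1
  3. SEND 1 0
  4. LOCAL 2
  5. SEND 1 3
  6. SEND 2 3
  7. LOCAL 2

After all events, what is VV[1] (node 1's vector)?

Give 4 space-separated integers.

Answer: 0 4 0 0

Derivation:
Initial: VV[0]=[0, 0, 0, 0]
Initial: VV[1]=[0, 0, 0, 0]
Initial: VV[2]=[0, 0, 0, 0]
Initial: VV[3]=[0, 0, 0, 0]
Event 1: LOCAL 1: VV[1][1]++ -> VV[1]=[0, 1, 0, 0]
Event 2: LOCAL 1: VV[1][1]++ -> VV[1]=[0, 2, 0, 0]
Event 3: SEND 1->0: VV[1][1]++ -> VV[1]=[0, 3, 0, 0], msg_vec=[0, 3, 0, 0]; VV[0]=max(VV[0],msg_vec) then VV[0][0]++ -> VV[0]=[1, 3, 0, 0]
Event 4: LOCAL 2: VV[2][2]++ -> VV[2]=[0, 0, 1, 0]
Event 5: SEND 1->3: VV[1][1]++ -> VV[1]=[0, 4, 0, 0], msg_vec=[0, 4, 0, 0]; VV[3]=max(VV[3],msg_vec) then VV[3][3]++ -> VV[3]=[0, 4, 0, 1]
Event 6: SEND 2->3: VV[2][2]++ -> VV[2]=[0, 0, 2, 0], msg_vec=[0, 0, 2, 0]; VV[3]=max(VV[3],msg_vec) then VV[3][3]++ -> VV[3]=[0, 4, 2, 2]
Event 7: LOCAL 2: VV[2][2]++ -> VV[2]=[0, 0, 3, 0]
Final vectors: VV[0]=[1, 3, 0, 0]; VV[1]=[0, 4, 0, 0]; VV[2]=[0, 0, 3, 0]; VV[3]=[0, 4, 2, 2]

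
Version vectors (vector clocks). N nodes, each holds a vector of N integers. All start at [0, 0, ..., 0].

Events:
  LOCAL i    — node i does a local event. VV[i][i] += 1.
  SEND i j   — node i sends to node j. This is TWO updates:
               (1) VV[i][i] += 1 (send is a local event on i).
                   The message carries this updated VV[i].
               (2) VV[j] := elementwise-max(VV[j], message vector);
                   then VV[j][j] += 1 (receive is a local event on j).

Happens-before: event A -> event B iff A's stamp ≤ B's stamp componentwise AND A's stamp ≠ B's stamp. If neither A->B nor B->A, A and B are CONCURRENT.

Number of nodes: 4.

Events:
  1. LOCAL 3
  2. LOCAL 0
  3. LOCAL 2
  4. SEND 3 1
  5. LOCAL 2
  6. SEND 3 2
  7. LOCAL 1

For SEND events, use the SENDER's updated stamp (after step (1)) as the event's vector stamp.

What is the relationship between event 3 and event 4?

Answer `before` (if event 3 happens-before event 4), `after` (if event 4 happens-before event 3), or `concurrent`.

Initial: VV[0]=[0, 0, 0, 0]
Initial: VV[1]=[0, 0, 0, 0]
Initial: VV[2]=[0, 0, 0, 0]
Initial: VV[3]=[0, 0, 0, 0]
Event 1: LOCAL 3: VV[3][3]++ -> VV[3]=[0, 0, 0, 1]
Event 2: LOCAL 0: VV[0][0]++ -> VV[0]=[1, 0, 0, 0]
Event 3: LOCAL 2: VV[2][2]++ -> VV[2]=[0, 0, 1, 0]
Event 4: SEND 3->1: VV[3][3]++ -> VV[3]=[0, 0, 0, 2], msg_vec=[0, 0, 0, 2]; VV[1]=max(VV[1],msg_vec) then VV[1][1]++ -> VV[1]=[0, 1, 0, 2]
Event 5: LOCAL 2: VV[2][2]++ -> VV[2]=[0, 0, 2, 0]
Event 6: SEND 3->2: VV[3][3]++ -> VV[3]=[0, 0, 0, 3], msg_vec=[0, 0, 0, 3]; VV[2]=max(VV[2],msg_vec) then VV[2][2]++ -> VV[2]=[0, 0, 3, 3]
Event 7: LOCAL 1: VV[1][1]++ -> VV[1]=[0, 2, 0, 2]
Event 3 stamp: [0, 0, 1, 0]
Event 4 stamp: [0, 0, 0, 2]
[0, 0, 1, 0] <= [0, 0, 0, 2]? False
[0, 0, 0, 2] <= [0, 0, 1, 0]? False
Relation: concurrent

Answer: concurrent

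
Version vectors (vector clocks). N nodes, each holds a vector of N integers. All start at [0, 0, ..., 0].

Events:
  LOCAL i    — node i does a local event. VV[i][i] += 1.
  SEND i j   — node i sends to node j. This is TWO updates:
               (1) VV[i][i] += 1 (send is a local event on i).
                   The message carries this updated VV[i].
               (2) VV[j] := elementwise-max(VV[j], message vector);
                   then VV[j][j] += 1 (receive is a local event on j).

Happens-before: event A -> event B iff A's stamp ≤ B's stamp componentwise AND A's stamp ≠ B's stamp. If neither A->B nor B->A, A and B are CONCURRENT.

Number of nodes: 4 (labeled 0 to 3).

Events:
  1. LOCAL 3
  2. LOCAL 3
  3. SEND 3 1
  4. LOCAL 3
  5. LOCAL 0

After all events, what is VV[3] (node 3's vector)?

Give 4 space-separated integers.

Answer: 0 0 0 4

Derivation:
Initial: VV[0]=[0, 0, 0, 0]
Initial: VV[1]=[0, 0, 0, 0]
Initial: VV[2]=[0, 0, 0, 0]
Initial: VV[3]=[0, 0, 0, 0]
Event 1: LOCAL 3: VV[3][3]++ -> VV[3]=[0, 0, 0, 1]
Event 2: LOCAL 3: VV[3][3]++ -> VV[3]=[0, 0, 0, 2]
Event 3: SEND 3->1: VV[3][3]++ -> VV[3]=[0, 0, 0, 3], msg_vec=[0, 0, 0, 3]; VV[1]=max(VV[1],msg_vec) then VV[1][1]++ -> VV[1]=[0, 1, 0, 3]
Event 4: LOCAL 3: VV[3][3]++ -> VV[3]=[0, 0, 0, 4]
Event 5: LOCAL 0: VV[0][0]++ -> VV[0]=[1, 0, 0, 0]
Final vectors: VV[0]=[1, 0, 0, 0]; VV[1]=[0, 1, 0, 3]; VV[2]=[0, 0, 0, 0]; VV[3]=[0, 0, 0, 4]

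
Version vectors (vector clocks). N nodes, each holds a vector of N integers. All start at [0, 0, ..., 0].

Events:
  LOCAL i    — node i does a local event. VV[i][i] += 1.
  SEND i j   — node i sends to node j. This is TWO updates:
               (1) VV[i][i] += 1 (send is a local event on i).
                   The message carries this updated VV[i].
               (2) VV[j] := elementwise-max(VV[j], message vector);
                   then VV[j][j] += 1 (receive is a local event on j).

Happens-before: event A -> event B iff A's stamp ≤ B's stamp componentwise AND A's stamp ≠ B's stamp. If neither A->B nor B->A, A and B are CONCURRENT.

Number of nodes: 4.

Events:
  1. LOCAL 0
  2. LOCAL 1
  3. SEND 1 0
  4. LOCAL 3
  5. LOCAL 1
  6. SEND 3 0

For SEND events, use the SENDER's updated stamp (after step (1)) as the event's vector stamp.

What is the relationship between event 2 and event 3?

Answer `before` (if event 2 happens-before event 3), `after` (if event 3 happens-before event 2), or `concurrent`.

Initial: VV[0]=[0, 0, 0, 0]
Initial: VV[1]=[0, 0, 0, 0]
Initial: VV[2]=[0, 0, 0, 0]
Initial: VV[3]=[0, 0, 0, 0]
Event 1: LOCAL 0: VV[0][0]++ -> VV[0]=[1, 0, 0, 0]
Event 2: LOCAL 1: VV[1][1]++ -> VV[1]=[0, 1, 0, 0]
Event 3: SEND 1->0: VV[1][1]++ -> VV[1]=[0, 2, 0, 0], msg_vec=[0, 2, 0, 0]; VV[0]=max(VV[0],msg_vec) then VV[0][0]++ -> VV[0]=[2, 2, 0, 0]
Event 4: LOCAL 3: VV[3][3]++ -> VV[3]=[0, 0, 0, 1]
Event 5: LOCAL 1: VV[1][1]++ -> VV[1]=[0, 3, 0, 0]
Event 6: SEND 3->0: VV[3][3]++ -> VV[3]=[0, 0, 0, 2], msg_vec=[0, 0, 0, 2]; VV[0]=max(VV[0],msg_vec) then VV[0][0]++ -> VV[0]=[3, 2, 0, 2]
Event 2 stamp: [0, 1, 0, 0]
Event 3 stamp: [0, 2, 0, 0]
[0, 1, 0, 0] <= [0, 2, 0, 0]? True
[0, 2, 0, 0] <= [0, 1, 0, 0]? False
Relation: before

Answer: before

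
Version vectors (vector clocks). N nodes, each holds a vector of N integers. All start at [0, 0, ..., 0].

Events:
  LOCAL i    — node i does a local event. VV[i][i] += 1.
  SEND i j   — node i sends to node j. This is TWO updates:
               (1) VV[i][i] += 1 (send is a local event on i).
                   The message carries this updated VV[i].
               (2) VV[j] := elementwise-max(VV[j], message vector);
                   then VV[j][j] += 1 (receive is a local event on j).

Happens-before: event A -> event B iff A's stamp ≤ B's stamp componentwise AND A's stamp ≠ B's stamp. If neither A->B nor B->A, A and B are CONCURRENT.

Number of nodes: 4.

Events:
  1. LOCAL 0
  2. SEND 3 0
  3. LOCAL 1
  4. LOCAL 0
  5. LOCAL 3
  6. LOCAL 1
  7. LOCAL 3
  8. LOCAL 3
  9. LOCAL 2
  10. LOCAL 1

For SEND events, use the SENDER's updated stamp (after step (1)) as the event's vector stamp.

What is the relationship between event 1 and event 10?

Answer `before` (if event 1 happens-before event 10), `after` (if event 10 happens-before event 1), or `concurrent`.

Initial: VV[0]=[0, 0, 0, 0]
Initial: VV[1]=[0, 0, 0, 0]
Initial: VV[2]=[0, 0, 0, 0]
Initial: VV[3]=[0, 0, 0, 0]
Event 1: LOCAL 0: VV[0][0]++ -> VV[0]=[1, 0, 0, 0]
Event 2: SEND 3->0: VV[3][3]++ -> VV[3]=[0, 0, 0, 1], msg_vec=[0, 0, 0, 1]; VV[0]=max(VV[0],msg_vec) then VV[0][0]++ -> VV[0]=[2, 0, 0, 1]
Event 3: LOCAL 1: VV[1][1]++ -> VV[1]=[0, 1, 0, 0]
Event 4: LOCAL 0: VV[0][0]++ -> VV[0]=[3, 0, 0, 1]
Event 5: LOCAL 3: VV[3][3]++ -> VV[3]=[0, 0, 0, 2]
Event 6: LOCAL 1: VV[1][1]++ -> VV[1]=[0, 2, 0, 0]
Event 7: LOCAL 3: VV[3][3]++ -> VV[3]=[0, 0, 0, 3]
Event 8: LOCAL 3: VV[3][3]++ -> VV[3]=[0, 0, 0, 4]
Event 9: LOCAL 2: VV[2][2]++ -> VV[2]=[0, 0, 1, 0]
Event 10: LOCAL 1: VV[1][1]++ -> VV[1]=[0, 3, 0, 0]
Event 1 stamp: [1, 0, 0, 0]
Event 10 stamp: [0, 3, 0, 0]
[1, 0, 0, 0] <= [0, 3, 0, 0]? False
[0, 3, 0, 0] <= [1, 0, 0, 0]? False
Relation: concurrent

Answer: concurrent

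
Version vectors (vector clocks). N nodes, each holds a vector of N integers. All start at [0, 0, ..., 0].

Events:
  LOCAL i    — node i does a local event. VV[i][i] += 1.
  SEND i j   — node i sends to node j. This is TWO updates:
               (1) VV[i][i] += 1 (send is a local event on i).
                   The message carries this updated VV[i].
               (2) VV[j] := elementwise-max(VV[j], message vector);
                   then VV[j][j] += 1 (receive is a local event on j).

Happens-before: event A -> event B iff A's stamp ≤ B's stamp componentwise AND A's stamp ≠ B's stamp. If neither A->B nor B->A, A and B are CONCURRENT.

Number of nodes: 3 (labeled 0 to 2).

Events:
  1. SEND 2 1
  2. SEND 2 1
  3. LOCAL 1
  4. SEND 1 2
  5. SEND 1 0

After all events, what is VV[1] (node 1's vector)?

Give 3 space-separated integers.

Answer: 0 5 2

Derivation:
Initial: VV[0]=[0, 0, 0]
Initial: VV[1]=[0, 0, 0]
Initial: VV[2]=[0, 0, 0]
Event 1: SEND 2->1: VV[2][2]++ -> VV[2]=[0, 0, 1], msg_vec=[0, 0, 1]; VV[1]=max(VV[1],msg_vec) then VV[1][1]++ -> VV[1]=[0, 1, 1]
Event 2: SEND 2->1: VV[2][2]++ -> VV[2]=[0, 0, 2], msg_vec=[0, 0, 2]; VV[1]=max(VV[1],msg_vec) then VV[1][1]++ -> VV[1]=[0, 2, 2]
Event 3: LOCAL 1: VV[1][1]++ -> VV[1]=[0, 3, 2]
Event 4: SEND 1->2: VV[1][1]++ -> VV[1]=[0, 4, 2], msg_vec=[0, 4, 2]; VV[2]=max(VV[2],msg_vec) then VV[2][2]++ -> VV[2]=[0, 4, 3]
Event 5: SEND 1->0: VV[1][1]++ -> VV[1]=[0, 5, 2], msg_vec=[0, 5, 2]; VV[0]=max(VV[0],msg_vec) then VV[0][0]++ -> VV[0]=[1, 5, 2]
Final vectors: VV[0]=[1, 5, 2]; VV[1]=[0, 5, 2]; VV[2]=[0, 4, 3]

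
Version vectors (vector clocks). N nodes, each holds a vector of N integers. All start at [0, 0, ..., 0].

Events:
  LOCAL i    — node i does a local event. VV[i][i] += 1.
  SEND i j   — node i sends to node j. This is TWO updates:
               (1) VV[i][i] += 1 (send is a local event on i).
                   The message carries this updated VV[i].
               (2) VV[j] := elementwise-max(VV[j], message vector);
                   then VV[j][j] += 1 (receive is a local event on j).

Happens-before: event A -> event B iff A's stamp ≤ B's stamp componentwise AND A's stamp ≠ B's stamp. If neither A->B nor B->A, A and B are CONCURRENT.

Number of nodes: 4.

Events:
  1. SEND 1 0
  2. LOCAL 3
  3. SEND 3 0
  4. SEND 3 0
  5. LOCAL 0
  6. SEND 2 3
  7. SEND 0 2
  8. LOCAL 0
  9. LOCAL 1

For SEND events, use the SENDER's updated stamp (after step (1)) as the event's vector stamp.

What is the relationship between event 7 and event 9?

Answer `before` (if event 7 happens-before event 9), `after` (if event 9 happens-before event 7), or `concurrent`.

Answer: concurrent

Derivation:
Initial: VV[0]=[0, 0, 0, 0]
Initial: VV[1]=[0, 0, 0, 0]
Initial: VV[2]=[0, 0, 0, 0]
Initial: VV[3]=[0, 0, 0, 0]
Event 1: SEND 1->0: VV[1][1]++ -> VV[1]=[0, 1, 0, 0], msg_vec=[0, 1, 0, 0]; VV[0]=max(VV[0],msg_vec) then VV[0][0]++ -> VV[0]=[1, 1, 0, 0]
Event 2: LOCAL 3: VV[3][3]++ -> VV[3]=[0, 0, 0, 1]
Event 3: SEND 3->0: VV[3][3]++ -> VV[3]=[0, 0, 0, 2], msg_vec=[0, 0, 0, 2]; VV[0]=max(VV[0],msg_vec) then VV[0][0]++ -> VV[0]=[2, 1, 0, 2]
Event 4: SEND 3->0: VV[3][3]++ -> VV[3]=[0, 0, 0, 3], msg_vec=[0, 0, 0, 3]; VV[0]=max(VV[0],msg_vec) then VV[0][0]++ -> VV[0]=[3, 1, 0, 3]
Event 5: LOCAL 0: VV[0][0]++ -> VV[0]=[4, 1, 0, 3]
Event 6: SEND 2->3: VV[2][2]++ -> VV[2]=[0, 0, 1, 0], msg_vec=[0, 0, 1, 0]; VV[3]=max(VV[3],msg_vec) then VV[3][3]++ -> VV[3]=[0, 0, 1, 4]
Event 7: SEND 0->2: VV[0][0]++ -> VV[0]=[5, 1, 0, 3], msg_vec=[5, 1, 0, 3]; VV[2]=max(VV[2],msg_vec) then VV[2][2]++ -> VV[2]=[5, 1, 2, 3]
Event 8: LOCAL 0: VV[0][0]++ -> VV[0]=[6, 1, 0, 3]
Event 9: LOCAL 1: VV[1][1]++ -> VV[1]=[0, 2, 0, 0]
Event 7 stamp: [5, 1, 0, 3]
Event 9 stamp: [0, 2, 0, 0]
[5, 1, 0, 3] <= [0, 2, 0, 0]? False
[0, 2, 0, 0] <= [5, 1, 0, 3]? False
Relation: concurrent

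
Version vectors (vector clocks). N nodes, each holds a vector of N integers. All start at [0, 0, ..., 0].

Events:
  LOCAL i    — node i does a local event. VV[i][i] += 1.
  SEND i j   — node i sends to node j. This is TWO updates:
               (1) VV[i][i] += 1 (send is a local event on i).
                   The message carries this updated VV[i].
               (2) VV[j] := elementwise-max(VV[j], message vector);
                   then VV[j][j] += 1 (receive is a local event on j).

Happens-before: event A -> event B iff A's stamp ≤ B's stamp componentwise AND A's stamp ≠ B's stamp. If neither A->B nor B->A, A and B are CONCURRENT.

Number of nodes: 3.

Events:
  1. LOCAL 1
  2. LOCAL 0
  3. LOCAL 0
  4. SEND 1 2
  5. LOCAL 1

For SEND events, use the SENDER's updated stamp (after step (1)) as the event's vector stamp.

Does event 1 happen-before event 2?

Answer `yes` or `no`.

Initial: VV[0]=[0, 0, 0]
Initial: VV[1]=[0, 0, 0]
Initial: VV[2]=[0, 0, 0]
Event 1: LOCAL 1: VV[1][1]++ -> VV[1]=[0, 1, 0]
Event 2: LOCAL 0: VV[0][0]++ -> VV[0]=[1, 0, 0]
Event 3: LOCAL 0: VV[0][0]++ -> VV[0]=[2, 0, 0]
Event 4: SEND 1->2: VV[1][1]++ -> VV[1]=[0, 2, 0], msg_vec=[0, 2, 0]; VV[2]=max(VV[2],msg_vec) then VV[2][2]++ -> VV[2]=[0, 2, 1]
Event 5: LOCAL 1: VV[1][1]++ -> VV[1]=[0, 3, 0]
Event 1 stamp: [0, 1, 0]
Event 2 stamp: [1, 0, 0]
[0, 1, 0] <= [1, 0, 0]? False. Equal? False. Happens-before: False

Answer: no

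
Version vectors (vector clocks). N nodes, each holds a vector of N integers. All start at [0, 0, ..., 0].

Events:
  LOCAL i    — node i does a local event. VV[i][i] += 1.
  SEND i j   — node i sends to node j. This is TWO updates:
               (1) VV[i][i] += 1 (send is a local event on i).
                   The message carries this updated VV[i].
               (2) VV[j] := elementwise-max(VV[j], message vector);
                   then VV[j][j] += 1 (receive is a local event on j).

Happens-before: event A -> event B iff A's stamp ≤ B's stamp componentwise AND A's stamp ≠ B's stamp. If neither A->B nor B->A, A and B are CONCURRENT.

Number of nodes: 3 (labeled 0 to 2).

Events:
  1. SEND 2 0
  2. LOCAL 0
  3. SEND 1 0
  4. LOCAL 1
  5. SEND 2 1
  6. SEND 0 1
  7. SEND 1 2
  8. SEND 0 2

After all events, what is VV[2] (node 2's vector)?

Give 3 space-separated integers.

Initial: VV[0]=[0, 0, 0]
Initial: VV[1]=[0, 0, 0]
Initial: VV[2]=[0, 0, 0]
Event 1: SEND 2->0: VV[2][2]++ -> VV[2]=[0, 0, 1], msg_vec=[0, 0, 1]; VV[0]=max(VV[0],msg_vec) then VV[0][0]++ -> VV[0]=[1, 0, 1]
Event 2: LOCAL 0: VV[0][0]++ -> VV[0]=[2, 0, 1]
Event 3: SEND 1->0: VV[1][1]++ -> VV[1]=[0, 1, 0], msg_vec=[0, 1, 0]; VV[0]=max(VV[0],msg_vec) then VV[0][0]++ -> VV[0]=[3, 1, 1]
Event 4: LOCAL 1: VV[1][1]++ -> VV[1]=[0, 2, 0]
Event 5: SEND 2->1: VV[2][2]++ -> VV[2]=[0, 0, 2], msg_vec=[0, 0, 2]; VV[1]=max(VV[1],msg_vec) then VV[1][1]++ -> VV[1]=[0, 3, 2]
Event 6: SEND 0->1: VV[0][0]++ -> VV[0]=[4, 1, 1], msg_vec=[4, 1, 1]; VV[1]=max(VV[1],msg_vec) then VV[1][1]++ -> VV[1]=[4, 4, 2]
Event 7: SEND 1->2: VV[1][1]++ -> VV[1]=[4, 5, 2], msg_vec=[4, 5, 2]; VV[2]=max(VV[2],msg_vec) then VV[2][2]++ -> VV[2]=[4, 5, 3]
Event 8: SEND 0->2: VV[0][0]++ -> VV[0]=[5, 1, 1], msg_vec=[5, 1, 1]; VV[2]=max(VV[2],msg_vec) then VV[2][2]++ -> VV[2]=[5, 5, 4]
Final vectors: VV[0]=[5, 1, 1]; VV[1]=[4, 5, 2]; VV[2]=[5, 5, 4]

Answer: 5 5 4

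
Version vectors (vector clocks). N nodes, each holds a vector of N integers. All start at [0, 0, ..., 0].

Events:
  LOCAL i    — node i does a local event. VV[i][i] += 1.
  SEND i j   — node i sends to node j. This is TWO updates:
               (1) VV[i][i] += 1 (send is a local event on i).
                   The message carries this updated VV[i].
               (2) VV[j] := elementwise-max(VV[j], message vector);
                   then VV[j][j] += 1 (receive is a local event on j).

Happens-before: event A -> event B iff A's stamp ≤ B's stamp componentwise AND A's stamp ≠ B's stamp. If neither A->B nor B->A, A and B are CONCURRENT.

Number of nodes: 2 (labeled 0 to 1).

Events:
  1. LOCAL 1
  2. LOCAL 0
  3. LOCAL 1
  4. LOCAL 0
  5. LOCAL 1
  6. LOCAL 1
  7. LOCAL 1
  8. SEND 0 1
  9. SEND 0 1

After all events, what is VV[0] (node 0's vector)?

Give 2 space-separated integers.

Answer: 4 0

Derivation:
Initial: VV[0]=[0, 0]
Initial: VV[1]=[0, 0]
Event 1: LOCAL 1: VV[1][1]++ -> VV[1]=[0, 1]
Event 2: LOCAL 0: VV[0][0]++ -> VV[0]=[1, 0]
Event 3: LOCAL 1: VV[1][1]++ -> VV[1]=[0, 2]
Event 4: LOCAL 0: VV[0][0]++ -> VV[0]=[2, 0]
Event 5: LOCAL 1: VV[1][1]++ -> VV[1]=[0, 3]
Event 6: LOCAL 1: VV[1][1]++ -> VV[1]=[0, 4]
Event 7: LOCAL 1: VV[1][1]++ -> VV[1]=[0, 5]
Event 8: SEND 0->1: VV[0][0]++ -> VV[0]=[3, 0], msg_vec=[3, 0]; VV[1]=max(VV[1],msg_vec) then VV[1][1]++ -> VV[1]=[3, 6]
Event 9: SEND 0->1: VV[0][0]++ -> VV[0]=[4, 0], msg_vec=[4, 0]; VV[1]=max(VV[1],msg_vec) then VV[1][1]++ -> VV[1]=[4, 7]
Final vectors: VV[0]=[4, 0]; VV[1]=[4, 7]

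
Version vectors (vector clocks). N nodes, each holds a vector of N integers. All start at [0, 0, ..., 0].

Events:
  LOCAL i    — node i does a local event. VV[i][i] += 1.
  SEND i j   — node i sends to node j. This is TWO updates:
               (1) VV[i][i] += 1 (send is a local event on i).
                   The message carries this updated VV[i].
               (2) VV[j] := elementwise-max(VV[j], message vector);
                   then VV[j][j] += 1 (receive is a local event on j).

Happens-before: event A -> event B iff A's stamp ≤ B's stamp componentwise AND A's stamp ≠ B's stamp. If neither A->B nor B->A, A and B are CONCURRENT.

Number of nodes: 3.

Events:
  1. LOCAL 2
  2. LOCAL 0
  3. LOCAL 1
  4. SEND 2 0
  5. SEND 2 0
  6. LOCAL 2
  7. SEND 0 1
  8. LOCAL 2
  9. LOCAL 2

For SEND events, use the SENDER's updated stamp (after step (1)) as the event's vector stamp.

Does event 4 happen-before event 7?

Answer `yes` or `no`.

Answer: yes

Derivation:
Initial: VV[0]=[0, 0, 0]
Initial: VV[1]=[0, 0, 0]
Initial: VV[2]=[0, 0, 0]
Event 1: LOCAL 2: VV[2][2]++ -> VV[2]=[0, 0, 1]
Event 2: LOCAL 0: VV[0][0]++ -> VV[0]=[1, 0, 0]
Event 3: LOCAL 1: VV[1][1]++ -> VV[1]=[0, 1, 0]
Event 4: SEND 2->0: VV[2][2]++ -> VV[2]=[0, 0, 2], msg_vec=[0, 0, 2]; VV[0]=max(VV[0],msg_vec) then VV[0][0]++ -> VV[0]=[2, 0, 2]
Event 5: SEND 2->0: VV[2][2]++ -> VV[2]=[0, 0, 3], msg_vec=[0, 0, 3]; VV[0]=max(VV[0],msg_vec) then VV[0][0]++ -> VV[0]=[3, 0, 3]
Event 6: LOCAL 2: VV[2][2]++ -> VV[2]=[0, 0, 4]
Event 7: SEND 0->1: VV[0][0]++ -> VV[0]=[4, 0, 3], msg_vec=[4, 0, 3]; VV[1]=max(VV[1],msg_vec) then VV[1][1]++ -> VV[1]=[4, 2, 3]
Event 8: LOCAL 2: VV[2][2]++ -> VV[2]=[0, 0, 5]
Event 9: LOCAL 2: VV[2][2]++ -> VV[2]=[0, 0, 6]
Event 4 stamp: [0, 0, 2]
Event 7 stamp: [4, 0, 3]
[0, 0, 2] <= [4, 0, 3]? True. Equal? False. Happens-before: True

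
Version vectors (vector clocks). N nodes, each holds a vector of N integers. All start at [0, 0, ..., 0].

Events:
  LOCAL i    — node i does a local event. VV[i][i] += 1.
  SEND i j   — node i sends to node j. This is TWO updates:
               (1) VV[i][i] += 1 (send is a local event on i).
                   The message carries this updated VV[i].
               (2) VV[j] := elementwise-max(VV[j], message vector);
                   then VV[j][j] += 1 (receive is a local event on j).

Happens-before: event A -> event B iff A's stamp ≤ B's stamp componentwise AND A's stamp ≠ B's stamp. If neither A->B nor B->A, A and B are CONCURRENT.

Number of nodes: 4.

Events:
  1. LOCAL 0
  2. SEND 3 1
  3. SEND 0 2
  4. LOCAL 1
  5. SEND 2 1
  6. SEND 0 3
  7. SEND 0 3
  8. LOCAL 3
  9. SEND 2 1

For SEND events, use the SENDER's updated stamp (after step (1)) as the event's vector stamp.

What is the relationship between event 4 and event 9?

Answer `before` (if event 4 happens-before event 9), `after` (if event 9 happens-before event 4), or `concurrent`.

Initial: VV[0]=[0, 0, 0, 0]
Initial: VV[1]=[0, 0, 0, 0]
Initial: VV[2]=[0, 0, 0, 0]
Initial: VV[3]=[0, 0, 0, 0]
Event 1: LOCAL 0: VV[0][0]++ -> VV[0]=[1, 0, 0, 0]
Event 2: SEND 3->1: VV[3][3]++ -> VV[3]=[0, 0, 0, 1], msg_vec=[0, 0, 0, 1]; VV[1]=max(VV[1],msg_vec) then VV[1][1]++ -> VV[1]=[0, 1, 0, 1]
Event 3: SEND 0->2: VV[0][0]++ -> VV[0]=[2, 0, 0, 0], msg_vec=[2, 0, 0, 0]; VV[2]=max(VV[2],msg_vec) then VV[2][2]++ -> VV[2]=[2, 0, 1, 0]
Event 4: LOCAL 1: VV[1][1]++ -> VV[1]=[0, 2, 0, 1]
Event 5: SEND 2->1: VV[2][2]++ -> VV[2]=[2, 0, 2, 0], msg_vec=[2, 0, 2, 0]; VV[1]=max(VV[1],msg_vec) then VV[1][1]++ -> VV[1]=[2, 3, 2, 1]
Event 6: SEND 0->3: VV[0][0]++ -> VV[0]=[3, 0, 0, 0], msg_vec=[3, 0, 0, 0]; VV[3]=max(VV[3],msg_vec) then VV[3][3]++ -> VV[3]=[3, 0, 0, 2]
Event 7: SEND 0->3: VV[0][0]++ -> VV[0]=[4, 0, 0, 0], msg_vec=[4, 0, 0, 0]; VV[3]=max(VV[3],msg_vec) then VV[3][3]++ -> VV[3]=[4, 0, 0, 3]
Event 8: LOCAL 3: VV[3][3]++ -> VV[3]=[4, 0, 0, 4]
Event 9: SEND 2->1: VV[2][2]++ -> VV[2]=[2, 0, 3, 0], msg_vec=[2, 0, 3, 0]; VV[1]=max(VV[1],msg_vec) then VV[1][1]++ -> VV[1]=[2, 4, 3, 1]
Event 4 stamp: [0, 2, 0, 1]
Event 9 stamp: [2, 0, 3, 0]
[0, 2, 0, 1] <= [2, 0, 3, 0]? False
[2, 0, 3, 0] <= [0, 2, 0, 1]? False
Relation: concurrent

Answer: concurrent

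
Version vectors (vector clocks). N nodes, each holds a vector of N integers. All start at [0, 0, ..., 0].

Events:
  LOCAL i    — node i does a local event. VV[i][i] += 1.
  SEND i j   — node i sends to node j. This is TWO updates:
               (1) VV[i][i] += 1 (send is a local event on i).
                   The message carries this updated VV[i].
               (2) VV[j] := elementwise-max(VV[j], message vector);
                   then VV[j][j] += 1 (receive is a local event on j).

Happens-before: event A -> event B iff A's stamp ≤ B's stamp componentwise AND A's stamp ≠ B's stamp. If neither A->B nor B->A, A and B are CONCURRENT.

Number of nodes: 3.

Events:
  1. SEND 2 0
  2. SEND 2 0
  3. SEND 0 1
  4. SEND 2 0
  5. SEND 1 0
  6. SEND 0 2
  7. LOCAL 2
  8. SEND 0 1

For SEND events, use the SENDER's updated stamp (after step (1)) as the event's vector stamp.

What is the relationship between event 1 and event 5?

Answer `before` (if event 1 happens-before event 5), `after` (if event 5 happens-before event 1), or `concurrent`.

Initial: VV[0]=[0, 0, 0]
Initial: VV[1]=[0, 0, 0]
Initial: VV[2]=[0, 0, 0]
Event 1: SEND 2->0: VV[2][2]++ -> VV[2]=[0, 0, 1], msg_vec=[0, 0, 1]; VV[0]=max(VV[0],msg_vec) then VV[0][0]++ -> VV[0]=[1, 0, 1]
Event 2: SEND 2->0: VV[2][2]++ -> VV[2]=[0, 0, 2], msg_vec=[0, 0, 2]; VV[0]=max(VV[0],msg_vec) then VV[0][0]++ -> VV[0]=[2, 0, 2]
Event 3: SEND 0->1: VV[0][0]++ -> VV[0]=[3, 0, 2], msg_vec=[3, 0, 2]; VV[1]=max(VV[1],msg_vec) then VV[1][1]++ -> VV[1]=[3, 1, 2]
Event 4: SEND 2->0: VV[2][2]++ -> VV[2]=[0, 0, 3], msg_vec=[0, 0, 3]; VV[0]=max(VV[0],msg_vec) then VV[0][0]++ -> VV[0]=[4, 0, 3]
Event 5: SEND 1->0: VV[1][1]++ -> VV[1]=[3, 2, 2], msg_vec=[3, 2, 2]; VV[0]=max(VV[0],msg_vec) then VV[0][0]++ -> VV[0]=[5, 2, 3]
Event 6: SEND 0->2: VV[0][0]++ -> VV[0]=[6, 2, 3], msg_vec=[6, 2, 3]; VV[2]=max(VV[2],msg_vec) then VV[2][2]++ -> VV[2]=[6, 2, 4]
Event 7: LOCAL 2: VV[2][2]++ -> VV[2]=[6, 2, 5]
Event 8: SEND 0->1: VV[0][0]++ -> VV[0]=[7, 2, 3], msg_vec=[7, 2, 3]; VV[1]=max(VV[1],msg_vec) then VV[1][1]++ -> VV[1]=[7, 3, 3]
Event 1 stamp: [0, 0, 1]
Event 5 stamp: [3, 2, 2]
[0, 0, 1] <= [3, 2, 2]? True
[3, 2, 2] <= [0, 0, 1]? False
Relation: before

Answer: before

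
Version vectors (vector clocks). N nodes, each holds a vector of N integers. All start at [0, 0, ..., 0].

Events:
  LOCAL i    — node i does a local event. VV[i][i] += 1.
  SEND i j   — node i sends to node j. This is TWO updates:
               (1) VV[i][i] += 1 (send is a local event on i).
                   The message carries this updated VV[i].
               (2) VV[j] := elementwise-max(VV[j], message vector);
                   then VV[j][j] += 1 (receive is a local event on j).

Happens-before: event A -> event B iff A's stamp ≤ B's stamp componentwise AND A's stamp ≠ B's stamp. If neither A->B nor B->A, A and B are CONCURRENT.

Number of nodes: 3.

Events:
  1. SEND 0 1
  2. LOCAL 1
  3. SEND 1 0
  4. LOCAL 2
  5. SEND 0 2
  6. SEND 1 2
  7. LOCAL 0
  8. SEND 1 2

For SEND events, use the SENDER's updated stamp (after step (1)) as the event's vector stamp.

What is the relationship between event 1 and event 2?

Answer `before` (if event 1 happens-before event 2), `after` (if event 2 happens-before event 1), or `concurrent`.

Answer: before

Derivation:
Initial: VV[0]=[0, 0, 0]
Initial: VV[1]=[0, 0, 0]
Initial: VV[2]=[0, 0, 0]
Event 1: SEND 0->1: VV[0][0]++ -> VV[0]=[1, 0, 0], msg_vec=[1, 0, 0]; VV[1]=max(VV[1],msg_vec) then VV[1][1]++ -> VV[1]=[1, 1, 0]
Event 2: LOCAL 1: VV[1][1]++ -> VV[1]=[1, 2, 0]
Event 3: SEND 1->0: VV[1][1]++ -> VV[1]=[1, 3, 0], msg_vec=[1, 3, 0]; VV[0]=max(VV[0],msg_vec) then VV[0][0]++ -> VV[0]=[2, 3, 0]
Event 4: LOCAL 2: VV[2][2]++ -> VV[2]=[0, 0, 1]
Event 5: SEND 0->2: VV[0][0]++ -> VV[0]=[3, 3, 0], msg_vec=[3, 3, 0]; VV[2]=max(VV[2],msg_vec) then VV[2][2]++ -> VV[2]=[3, 3, 2]
Event 6: SEND 1->2: VV[1][1]++ -> VV[1]=[1, 4, 0], msg_vec=[1, 4, 0]; VV[2]=max(VV[2],msg_vec) then VV[2][2]++ -> VV[2]=[3, 4, 3]
Event 7: LOCAL 0: VV[0][0]++ -> VV[0]=[4, 3, 0]
Event 8: SEND 1->2: VV[1][1]++ -> VV[1]=[1, 5, 0], msg_vec=[1, 5, 0]; VV[2]=max(VV[2],msg_vec) then VV[2][2]++ -> VV[2]=[3, 5, 4]
Event 1 stamp: [1, 0, 0]
Event 2 stamp: [1, 2, 0]
[1, 0, 0] <= [1, 2, 0]? True
[1, 2, 0] <= [1, 0, 0]? False
Relation: before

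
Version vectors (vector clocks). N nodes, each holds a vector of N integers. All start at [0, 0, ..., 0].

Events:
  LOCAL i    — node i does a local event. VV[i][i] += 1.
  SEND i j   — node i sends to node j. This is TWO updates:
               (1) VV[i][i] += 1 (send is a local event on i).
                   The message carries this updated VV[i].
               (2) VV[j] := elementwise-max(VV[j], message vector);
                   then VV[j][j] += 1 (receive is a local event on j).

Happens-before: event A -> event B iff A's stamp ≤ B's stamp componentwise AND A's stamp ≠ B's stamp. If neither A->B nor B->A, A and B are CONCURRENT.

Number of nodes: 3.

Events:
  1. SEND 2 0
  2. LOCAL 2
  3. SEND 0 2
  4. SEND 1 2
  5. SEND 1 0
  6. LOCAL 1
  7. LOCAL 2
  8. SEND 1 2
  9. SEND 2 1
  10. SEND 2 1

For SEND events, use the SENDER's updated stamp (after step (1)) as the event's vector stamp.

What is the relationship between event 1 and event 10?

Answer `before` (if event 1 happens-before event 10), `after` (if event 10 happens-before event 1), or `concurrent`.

Answer: before

Derivation:
Initial: VV[0]=[0, 0, 0]
Initial: VV[1]=[0, 0, 0]
Initial: VV[2]=[0, 0, 0]
Event 1: SEND 2->0: VV[2][2]++ -> VV[2]=[0, 0, 1], msg_vec=[0, 0, 1]; VV[0]=max(VV[0],msg_vec) then VV[0][0]++ -> VV[0]=[1, 0, 1]
Event 2: LOCAL 2: VV[2][2]++ -> VV[2]=[0, 0, 2]
Event 3: SEND 0->2: VV[0][0]++ -> VV[0]=[2, 0, 1], msg_vec=[2, 0, 1]; VV[2]=max(VV[2],msg_vec) then VV[2][2]++ -> VV[2]=[2, 0, 3]
Event 4: SEND 1->2: VV[1][1]++ -> VV[1]=[0, 1, 0], msg_vec=[0, 1, 0]; VV[2]=max(VV[2],msg_vec) then VV[2][2]++ -> VV[2]=[2, 1, 4]
Event 5: SEND 1->0: VV[1][1]++ -> VV[1]=[0, 2, 0], msg_vec=[0, 2, 0]; VV[0]=max(VV[0],msg_vec) then VV[0][0]++ -> VV[0]=[3, 2, 1]
Event 6: LOCAL 1: VV[1][1]++ -> VV[1]=[0, 3, 0]
Event 7: LOCAL 2: VV[2][2]++ -> VV[2]=[2, 1, 5]
Event 8: SEND 1->2: VV[1][1]++ -> VV[1]=[0, 4, 0], msg_vec=[0, 4, 0]; VV[2]=max(VV[2],msg_vec) then VV[2][2]++ -> VV[2]=[2, 4, 6]
Event 9: SEND 2->1: VV[2][2]++ -> VV[2]=[2, 4, 7], msg_vec=[2, 4, 7]; VV[1]=max(VV[1],msg_vec) then VV[1][1]++ -> VV[1]=[2, 5, 7]
Event 10: SEND 2->1: VV[2][2]++ -> VV[2]=[2, 4, 8], msg_vec=[2, 4, 8]; VV[1]=max(VV[1],msg_vec) then VV[1][1]++ -> VV[1]=[2, 6, 8]
Event 1 stamp: [0, 0, 1]
Event 10 stamp: [2, 4, 8]
[0, 0, 1] <= [2, 4, 8]? True
[2, 4, 8] <= [0, 0, 1]? False
Relation: before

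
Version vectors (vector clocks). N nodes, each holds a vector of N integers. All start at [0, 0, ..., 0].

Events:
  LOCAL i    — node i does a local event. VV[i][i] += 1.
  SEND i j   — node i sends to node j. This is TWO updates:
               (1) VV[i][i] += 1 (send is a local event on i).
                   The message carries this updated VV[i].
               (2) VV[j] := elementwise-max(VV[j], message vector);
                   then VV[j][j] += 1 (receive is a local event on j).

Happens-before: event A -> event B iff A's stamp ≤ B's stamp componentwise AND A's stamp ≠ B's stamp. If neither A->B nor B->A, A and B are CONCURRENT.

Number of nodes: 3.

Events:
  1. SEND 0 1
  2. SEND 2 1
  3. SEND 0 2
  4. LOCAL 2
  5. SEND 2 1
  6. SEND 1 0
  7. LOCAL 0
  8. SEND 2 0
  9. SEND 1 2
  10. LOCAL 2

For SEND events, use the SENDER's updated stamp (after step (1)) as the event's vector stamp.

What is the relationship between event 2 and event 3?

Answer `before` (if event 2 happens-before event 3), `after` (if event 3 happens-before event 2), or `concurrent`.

Initial: VV[0]=[0, 0, 0]
Initial: VV[1]=[0, 0, 0]
Initial: VV[2]=[0, 0, 0]
Event 1: SEND 0->1: VV[0][0]++ -> VV[0]=[1, 0, 0], msg_vec=[1, 0, 0]; VV[1]=max(VV[1],msg_vec) then VV[1][1]++ -> VV[1]=[1, 1, 0]
Event 2: SEND 2->1: VV[2][2]++ -> VV[2]=[0, 0, 1], msg_vec=[0, 0, 1]; VV[1]=max(VV[1],msg_vec) then VV[1][1]++ -> VV[1]=[1, 2, 1]
Event 3: SEND 0->2: VV[0][0]++ -> VV[0]=[2, 0, 0], msg_vec=[2, 0, 0]; VV[2]=max(VV[2],msg_vec) then VV[2][2]++ -> VV[2]=[2, 0, 2]
Event 4: LOCAL 2: VV[2][2]++ -> VV[2]=[2, 0, 3]
Event 5: SEND 2->1: VV[2][2]++ -> VV[2]=[2, 0, 4], msg_vec=[2, 0, 4]; VV[1]=max(VV[1],msg_vec) then VV[1][1]++ -> VV[1]=[2, 3, 4]
Event 6: SEND 1->0: VV[1][1]++ -> VV[1]=[2, 4, 4], msg_vec=[2, 4, 4]; VV[0]=max(VV[0],msg_vec) then VV[0][0]++ -> VV[0]=[3, 4, 4]
Event 7: LOCAL 0: VV[0][0]++ -> VV[0]=[4, 4, 4]
Event 8: SEND 2->0: VV[2][2]++ -> VV[2]=[2, 0, 5], msg_vec=[2, 0, 5]; VV[0]=max(VV[0],msg_vec) then VV[0][0]++ -> VV[0]=[5, 4, 5]
Event 9: SEND 1->2: VV[1][1]++ -> VV[1]=[2, 5, 4], msg_vec=[2, 5, 4]; VV[2]=max(VV[2],msg_vec) then VV[2][2]++ -> VV[2]=[2, 5, 6]
Event 10: LOCAL 2: VV[2][2]++ -> VV[2]=[2, 5, 7]
Event 2 stamp: [0, 0, 1]
Event 3 stamp: [2, 0, 0]
[0, 0, 1] <= [2, 0, 0]? False
[2, 0, 0] <= [0, 0, 1]? False
Relation: concurrent

Answer: concurrent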